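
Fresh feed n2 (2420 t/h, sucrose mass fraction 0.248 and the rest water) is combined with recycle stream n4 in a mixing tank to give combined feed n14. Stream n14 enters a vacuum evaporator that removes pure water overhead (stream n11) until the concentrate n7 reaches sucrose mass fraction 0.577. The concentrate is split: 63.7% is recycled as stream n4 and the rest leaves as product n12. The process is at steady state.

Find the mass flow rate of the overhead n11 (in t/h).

Overall sucrose balance (none leaves overhead): sucrose in fresh feed = sucrose in product, i.e. 2420×0.248 = (1−0.637)·n7·0.577.
n7 = 600.16/(0.577×0.363) = 2865.4 t/h.
Recycle n4 = 0.637×2865.4 = 1825.3 t/h.
Combined feed n14 = 2420 + 1825.3 = 4245.3 t/h.
Overhead n11 = n14 − n7 = 4245.3 − 2865.4 = 1379.9 t/h.

1380 t/h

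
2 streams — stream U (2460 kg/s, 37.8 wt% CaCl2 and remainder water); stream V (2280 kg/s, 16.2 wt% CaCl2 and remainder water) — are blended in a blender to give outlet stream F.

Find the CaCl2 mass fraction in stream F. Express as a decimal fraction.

0.2741

Total flow out = 2460 + 2280 = 4740 kg/s.
CaCl2 in = 2460×0.378 + 2280×0.162 = 1299.2 kg/s.
CaCl2 mass fraction in F = 1299.2/4740 = 0.2741.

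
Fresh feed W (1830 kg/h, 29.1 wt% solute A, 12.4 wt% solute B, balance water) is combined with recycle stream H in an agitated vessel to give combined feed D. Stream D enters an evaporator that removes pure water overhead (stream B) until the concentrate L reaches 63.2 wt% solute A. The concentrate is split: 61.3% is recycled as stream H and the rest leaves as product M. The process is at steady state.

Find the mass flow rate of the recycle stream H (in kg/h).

Overall solute A balance (none leaves overhead): solute A in fresh feed = solute A in product, i.e. 1830×0.291 = (1−0.613)·L·0.632.
L = 532.53/(0.632×0.387) = 2177.3 kg/h.
Recycle H = 0.613×2177.3 = 1334.7 kg/h.

1335 kg/h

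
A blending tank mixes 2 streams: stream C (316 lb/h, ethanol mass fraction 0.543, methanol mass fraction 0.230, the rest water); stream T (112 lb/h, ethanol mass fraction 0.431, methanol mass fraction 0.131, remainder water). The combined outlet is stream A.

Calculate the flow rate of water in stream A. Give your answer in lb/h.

water out = water in = 316×0.227 + 112×0.438 = 120.79 lb/h.

120.8 lb/h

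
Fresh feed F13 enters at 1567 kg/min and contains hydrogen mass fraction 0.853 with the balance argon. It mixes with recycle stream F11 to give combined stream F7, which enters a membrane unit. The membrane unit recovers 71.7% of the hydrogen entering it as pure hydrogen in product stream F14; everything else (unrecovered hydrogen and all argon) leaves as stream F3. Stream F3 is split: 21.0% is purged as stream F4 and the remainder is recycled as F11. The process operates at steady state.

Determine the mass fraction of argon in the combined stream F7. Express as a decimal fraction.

argon enters only via F13 and leaves only via the purge: 1567×0.147 = 0.210×(argon in F3), and the membrane unit passes all argon, so argon in F7 = argon in F3 = 1096.9 kg/min.
hydrogen in F7: m_A = 1567×0.853 + (1−0.210)·(1−0.717)·m_A, so m_A = 1336.7/0.7764 = 1721.5 kg/min.
F7 = 1721.5 + 1096.9 = 2818.4 kg/min.
argon fraction in F7 = 1096.9/2818.4 = 0.389.

0.389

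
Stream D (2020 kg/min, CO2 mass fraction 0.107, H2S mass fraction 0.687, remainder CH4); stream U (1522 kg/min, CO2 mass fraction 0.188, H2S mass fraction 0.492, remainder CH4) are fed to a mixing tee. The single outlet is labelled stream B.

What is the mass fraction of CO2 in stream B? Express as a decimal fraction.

Total flow out = 2020 + 1522 = 3542 kg/min.
CO2 in = 2020×0.107 + 1522×0.188 = 502.28 kg/min.
CO2 mass fraction in B = 502.28/3542 = 0.142.

0.142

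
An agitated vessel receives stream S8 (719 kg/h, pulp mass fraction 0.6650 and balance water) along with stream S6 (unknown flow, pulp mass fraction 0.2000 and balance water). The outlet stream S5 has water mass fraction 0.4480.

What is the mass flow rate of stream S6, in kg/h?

Let S6 be the unknown flow. Total out = 719 + S6.
water balance: 240.87 + 0.800·S6 = 0.448·(719 + S6)
(0.800 − 0.448)·S6 = 0.448×719 − 240.87 = 81.247
S6 = 81.247 / 0.352 = 230.82 kg/h

230.8 kg/h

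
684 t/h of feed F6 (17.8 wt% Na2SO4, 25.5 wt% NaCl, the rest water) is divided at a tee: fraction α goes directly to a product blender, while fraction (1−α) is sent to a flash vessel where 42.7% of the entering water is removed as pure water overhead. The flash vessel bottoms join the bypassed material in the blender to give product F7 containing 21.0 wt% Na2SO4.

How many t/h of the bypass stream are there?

All 684×0.178 = 121.75 t/h of Na2SO4 reaches F7, so F7 = 121.75/0.210 = 579.77 t/h and vapour = 104.23 t/h.
The evaporator receives (1−α)·684 of feed at 0.567 water and removes 0.427 of that water:
0.427×0.567×(1−α)×684 = 104.23
(1−α) = 104.23/165.6 = 0.6294;  α = 0.3706.
Bypass flow = 0.3706×684 = 253.5 t/h.

253.5 t/h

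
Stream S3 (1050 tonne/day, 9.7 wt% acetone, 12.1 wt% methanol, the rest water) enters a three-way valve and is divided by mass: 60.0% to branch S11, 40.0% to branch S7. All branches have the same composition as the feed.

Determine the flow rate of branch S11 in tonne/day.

Branch S11 flow = 0.600×1050 = 630 tonne/day.

630 tonne/day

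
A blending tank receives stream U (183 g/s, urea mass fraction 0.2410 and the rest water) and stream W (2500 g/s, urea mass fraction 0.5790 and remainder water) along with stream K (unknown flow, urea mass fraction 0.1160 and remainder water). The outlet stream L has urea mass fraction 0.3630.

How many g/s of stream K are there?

Let K be the unknown flow. Total out = 2683 + K.
urea balance: 1491.6 + 0.116·K = 0.363·(2683 + K)
(0.116 − 0.363)·K = 0.363×2683 − 1491.6 = -517.67
K = -517.67 / -0.247 = 2095.8 g/s

2096 g/s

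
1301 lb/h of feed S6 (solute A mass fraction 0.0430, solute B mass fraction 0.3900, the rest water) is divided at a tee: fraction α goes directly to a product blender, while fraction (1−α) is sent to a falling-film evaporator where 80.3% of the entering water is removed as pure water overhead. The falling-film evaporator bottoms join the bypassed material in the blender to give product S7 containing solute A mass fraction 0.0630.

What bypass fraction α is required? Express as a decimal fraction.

All 1301×0.043 = 55.943 lb/h of solute A reaches S7, so S7 = 55.943/0.063 = 887.98 lb/h and vapour = 413.02 lb/h.
The evaporator receives (1−α)·1301 of feed at 0.567 water and removes 0.803 of that water:
0.803×0.567×(1−α)×1301 = 413.02
(1−α) = 413.02/592.35 = 0.6973;  α = 0.3027.

0.303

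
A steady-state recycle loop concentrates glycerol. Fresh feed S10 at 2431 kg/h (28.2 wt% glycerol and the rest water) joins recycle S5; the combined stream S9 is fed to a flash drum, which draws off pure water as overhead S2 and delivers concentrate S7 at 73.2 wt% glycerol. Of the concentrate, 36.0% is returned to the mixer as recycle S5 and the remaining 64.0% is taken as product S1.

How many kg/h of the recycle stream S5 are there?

Overall glycerol balance (none leaves overhead): glycerol in fresh feed = glycerol in product, i.e. 2431×0.282 = (1−0.360)·S7·0.732.
S7 = 685.54/(0.732×0.640) = 1463.3 kg/h.
Recycle S5 = 0.360×1463.3 = 526.8 kg/h.

526.8 kg/h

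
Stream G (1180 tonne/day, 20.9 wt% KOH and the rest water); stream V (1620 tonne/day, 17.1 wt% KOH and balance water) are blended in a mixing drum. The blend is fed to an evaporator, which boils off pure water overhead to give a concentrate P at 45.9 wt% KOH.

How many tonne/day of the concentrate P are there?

KOH entering = 1180×0.209 + 1620×0.171 = 523.64 tonne/day.
All KOH reports to P, so P = 523.64/0.459 = 1140.8 tonne/day.

1141 tonne/day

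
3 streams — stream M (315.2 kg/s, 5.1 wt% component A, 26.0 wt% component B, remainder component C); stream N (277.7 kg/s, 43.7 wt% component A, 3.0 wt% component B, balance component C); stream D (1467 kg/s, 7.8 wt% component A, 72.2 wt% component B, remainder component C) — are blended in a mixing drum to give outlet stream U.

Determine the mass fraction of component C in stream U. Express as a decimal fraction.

0.3197

Total flow out = 315.2 + 277.7 + 1467 = 2059.9 kg/s.
component C in = 315.2×0.689 + 277.7×0.533 + 1467×0.200 = 658.59 kg/s.
component C mass fraction in U = 658.59/2059.9 = 0.3197.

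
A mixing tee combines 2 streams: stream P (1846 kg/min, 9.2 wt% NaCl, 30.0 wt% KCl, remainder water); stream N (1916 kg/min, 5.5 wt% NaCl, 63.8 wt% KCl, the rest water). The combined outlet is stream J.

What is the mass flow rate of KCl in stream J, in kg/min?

1776 kg/min

KCl out = KCl in = 1846×0.300 + 1916×0.638 = 1776.2 kg/min.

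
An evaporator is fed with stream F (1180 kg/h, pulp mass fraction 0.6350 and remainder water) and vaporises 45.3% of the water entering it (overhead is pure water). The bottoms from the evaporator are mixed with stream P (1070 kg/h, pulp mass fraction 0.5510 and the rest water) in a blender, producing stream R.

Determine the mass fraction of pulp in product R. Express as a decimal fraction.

Vapour removed = 0.453×0.365×1180 = 195.11 kg/h; concentrate = 984.89 kg/h.
pulp reaching the mixer = 749.3 (from concentrate) + 1070×0.551 = 1338.9 kg/h.
Product flow = 984.89 + 1070 = 2054.9 kg/h; pulp fraction = 0.6516.

0.6516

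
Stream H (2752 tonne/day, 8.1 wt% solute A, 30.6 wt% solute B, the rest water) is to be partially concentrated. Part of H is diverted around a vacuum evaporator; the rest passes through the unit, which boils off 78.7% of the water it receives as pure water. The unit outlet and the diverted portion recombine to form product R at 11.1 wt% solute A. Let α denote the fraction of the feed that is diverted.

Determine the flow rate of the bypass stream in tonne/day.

All 2752×0.081 = 222.91 tonne/day of solute A reaches R, so R = 222.91/0.111 = 2008.2 tonne/day and vapour = 743.78 tonne/day.
The evaporator receives (1−α)·2752 of feed at 0.613 water and removes 0.787 of that water:
0.787×0.613×(1−α)×2752 = 743.78
(1−α) = 743.78/1327.7 = 0.5602;  α = 0.4398.
Bypass flow = 0.4398×2752 = 1210.3 tonne/day.

1210 tonne/day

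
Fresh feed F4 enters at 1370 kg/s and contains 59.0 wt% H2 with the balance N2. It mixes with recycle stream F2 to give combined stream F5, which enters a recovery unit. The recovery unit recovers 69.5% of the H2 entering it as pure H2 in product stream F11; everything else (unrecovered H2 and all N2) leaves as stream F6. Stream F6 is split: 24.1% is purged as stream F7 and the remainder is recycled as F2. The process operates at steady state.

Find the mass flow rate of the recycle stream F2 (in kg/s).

2012 kg/s

N2 enters only via F4 and leaves only via the purge: 1370×0.410 = 0.241×(N2 in F6), and the recovery unit passes all N2, so N2 in F5 = N2 in F6 = 2330.7 kg/s.
H2 in F5: m_A = 1370×0.590 + (1−0.241)·(1−0.695)·m_A, so m_A = 808.3/0.7685 = 1051.8 kg/s.
F6 = (1−0.695)×1051.8 + 2330.7 = 2651.5 kg/s.
Recycle F2 = (1−0.241)×2651.5 = 2012.5 kg/s.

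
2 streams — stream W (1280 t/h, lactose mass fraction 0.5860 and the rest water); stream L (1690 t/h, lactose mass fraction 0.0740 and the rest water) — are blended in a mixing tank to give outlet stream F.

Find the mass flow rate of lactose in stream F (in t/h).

lactose out = lactose in = 1280×0.586 + 1690×0.074 = 875.14 t/h.

875.1 t/h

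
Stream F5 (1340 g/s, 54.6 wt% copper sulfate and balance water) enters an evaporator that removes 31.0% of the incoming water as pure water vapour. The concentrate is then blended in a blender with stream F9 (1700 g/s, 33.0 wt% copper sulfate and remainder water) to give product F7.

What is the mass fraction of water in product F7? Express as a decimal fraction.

0.547

Vapour removed = 0.310×0.454×1340 = 188.59 g/s; concentrate = 1151.4 g/s.
water reaching the mixer = 419.77 (from concentrate) + 1700×0.670 = 1558.8 g/s.
Product flow = 1151.4 + 1700 = 2851.4 g/s; water fraction = 0.547.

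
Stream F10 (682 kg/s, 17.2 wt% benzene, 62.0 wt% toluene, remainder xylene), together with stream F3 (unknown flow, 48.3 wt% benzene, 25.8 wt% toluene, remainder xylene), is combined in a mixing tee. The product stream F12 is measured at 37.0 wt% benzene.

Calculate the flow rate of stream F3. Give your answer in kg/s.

Let F3 be the unknown flow. Total out = 682 + F3.
benzene balance: 117.3 + 0.483·F3 = 0.370·(682 + F3)
(0.483 − 0.370)·F3 = 0.370×682 − 117.3 = 135.04
F3 = 135.04 / 0.113 = 1195 kg/s

1195 kg/s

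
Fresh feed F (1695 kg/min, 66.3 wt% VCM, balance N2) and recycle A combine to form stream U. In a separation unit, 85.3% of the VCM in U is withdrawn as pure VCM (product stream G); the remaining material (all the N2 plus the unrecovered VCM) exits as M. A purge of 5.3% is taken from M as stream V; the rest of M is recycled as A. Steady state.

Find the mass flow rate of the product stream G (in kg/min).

VCM in U: m_A = 1695×0.663 + (1−0.053)·(1−0.853)·m_A, so m_A = 1123.8/0.8608 = 1305.5 kg/min.
Product G = 0.853×1305.5 = 1113.6 kg/min.

1114 kg/min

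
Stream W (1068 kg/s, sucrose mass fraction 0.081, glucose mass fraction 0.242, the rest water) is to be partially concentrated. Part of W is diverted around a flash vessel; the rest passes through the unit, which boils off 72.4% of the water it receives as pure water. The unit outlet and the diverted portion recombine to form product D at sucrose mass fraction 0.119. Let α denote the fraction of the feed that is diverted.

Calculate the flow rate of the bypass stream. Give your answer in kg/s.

372.2 kg/s

All 1068×0.081 = 86.508 kg/s of sucrose reaches D, so D = 86.508/0.119 = 726.96 kg/s and vapour = 341.04 kg/s.
The evaporator receives (1−α)·1068 of feed at 0.677 water and removes 0.724 of that water:
0.724×0.677×(1−α)×1068 = 341.04
(1−α) = 341.04/523.48 = 0.6515;  α = 0.3485.
Bypass flow = 0.3485×1068 = 372.21 kg/s.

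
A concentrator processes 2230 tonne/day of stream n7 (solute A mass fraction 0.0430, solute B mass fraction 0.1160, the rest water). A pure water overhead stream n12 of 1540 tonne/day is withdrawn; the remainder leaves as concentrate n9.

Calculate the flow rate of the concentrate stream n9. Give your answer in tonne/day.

Concentrate = 2230 − 1540 = 690 tonne/day.

690 tonne/day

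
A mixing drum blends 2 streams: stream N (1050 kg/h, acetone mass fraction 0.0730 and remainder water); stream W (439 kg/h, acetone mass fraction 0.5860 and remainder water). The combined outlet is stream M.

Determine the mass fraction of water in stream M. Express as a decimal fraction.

Total flow out = 1050 + 439 = 1489 kg/h.
water in = 1050×0.927 + 439×0.414 = 1155.1 kg/h.
water mass fraction in M = 1155.1/1489 = 0.7758.

0.7758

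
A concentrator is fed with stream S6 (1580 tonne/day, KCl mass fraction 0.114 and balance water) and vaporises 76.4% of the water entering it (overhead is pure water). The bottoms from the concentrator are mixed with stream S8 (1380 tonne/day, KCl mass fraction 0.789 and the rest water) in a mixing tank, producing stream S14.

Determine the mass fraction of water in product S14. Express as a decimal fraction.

0.329

Vapour removed = 0.764×0.886×1580 = 1069.5 tonne/day; concentrate = 510.49 tonne/day.
water reaching the mixer = 330.37 (from concentrate) + 1380×0.211 = 621.55 tonne/day.
Product flow = 510.49 + 1380 = 1890.5 tonne/day; water fraction = 0.329.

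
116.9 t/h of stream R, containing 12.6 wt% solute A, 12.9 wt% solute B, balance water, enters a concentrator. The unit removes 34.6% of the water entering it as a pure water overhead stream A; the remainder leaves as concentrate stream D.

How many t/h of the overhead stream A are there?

water entering = 116.9×0.745 = 87.091 t/h; overhead removed = 0.346×87.091 = 30.133 t/h.

30.13 t/h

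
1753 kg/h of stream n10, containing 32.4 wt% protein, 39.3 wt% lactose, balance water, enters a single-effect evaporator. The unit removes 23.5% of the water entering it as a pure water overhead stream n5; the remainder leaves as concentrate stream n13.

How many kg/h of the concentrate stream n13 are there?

1636 kg/h

water entering = 1753×0.283 = 496.1 kg/h; overhead removed = 0.235×496.1 = 116.58 kg/h.
Concentrate = 1753 − 116.58 = 1636.4 kg/h.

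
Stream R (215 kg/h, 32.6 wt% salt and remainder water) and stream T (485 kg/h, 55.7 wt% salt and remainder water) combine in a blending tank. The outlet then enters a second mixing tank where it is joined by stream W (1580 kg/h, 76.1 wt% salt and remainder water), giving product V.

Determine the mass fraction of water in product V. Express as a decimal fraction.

0.3234

Overall, product flow = 2280 kg/h.
water in = 215×0.674 + 485×0.443 + 1580×0.239 = 737.38 kg/h.
water fraction in V = 0.3234.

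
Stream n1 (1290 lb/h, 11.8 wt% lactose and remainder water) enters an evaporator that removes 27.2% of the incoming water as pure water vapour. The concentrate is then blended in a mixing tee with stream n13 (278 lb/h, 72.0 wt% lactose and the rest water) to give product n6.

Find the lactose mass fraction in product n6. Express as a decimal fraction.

0.2800

Vapour removed = 0.272×0.882×1290 = 309.48 lb/h; concentrate = 980.52 lb/h.
lactose reaching the mixer = 152.22 (from concentrate) + 278×0.720 = 352.38 lb/h.
Product flow = 980.52 + 278 = 1258.5 lb/h; lactose fraction = 0.2800.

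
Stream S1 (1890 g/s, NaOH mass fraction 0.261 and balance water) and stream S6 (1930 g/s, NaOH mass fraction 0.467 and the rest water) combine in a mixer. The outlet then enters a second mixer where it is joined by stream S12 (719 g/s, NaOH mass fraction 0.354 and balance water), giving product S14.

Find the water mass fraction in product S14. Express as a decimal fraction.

Overall, product flow = 4539 g/s.
water in = 1890×0.739 + 1930×0.533 + 719×0.646 = 2889.9 g/s.
water fraction in S14 = 0.637.

0.637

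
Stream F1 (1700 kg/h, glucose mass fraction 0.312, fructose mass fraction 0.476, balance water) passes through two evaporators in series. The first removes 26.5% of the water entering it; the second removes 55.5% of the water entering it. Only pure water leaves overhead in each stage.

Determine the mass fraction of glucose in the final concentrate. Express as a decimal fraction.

0.364

water in feed = 1700×0.212 = 360.4 kg/h.
After stage 1: water left = (1−0.265)×360.4 = 264.89; stream total = 1604.5 kg/h.
After stage 2: water left = (1−0.555)×264.89 = 117.88; final concentrate = 1457.5 kg/h.
glucose fraction = 530.4/1457.5 = 0.364.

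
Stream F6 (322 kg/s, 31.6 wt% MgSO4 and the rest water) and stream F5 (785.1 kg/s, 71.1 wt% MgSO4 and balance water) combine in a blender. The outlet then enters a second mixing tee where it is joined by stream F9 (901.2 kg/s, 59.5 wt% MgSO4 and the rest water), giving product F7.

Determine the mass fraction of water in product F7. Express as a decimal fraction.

0.404

Overall, product flow = 2008.3 kg/s.
water in = 322×0.684 + 785.1×0.289 + 901.2×0.405 = 812.13 kg/s.
water fraction in F7 = 0.404.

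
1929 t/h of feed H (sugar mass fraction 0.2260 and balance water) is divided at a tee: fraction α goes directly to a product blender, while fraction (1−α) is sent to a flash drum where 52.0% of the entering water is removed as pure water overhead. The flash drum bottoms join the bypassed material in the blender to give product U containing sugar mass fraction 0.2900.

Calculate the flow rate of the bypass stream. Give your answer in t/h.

All 1929×0.226 = 435.95 t/h of sugar reaches U, so U = 435.95/0.290 = 1503.3 t/h and vapour = 425.71 t/h.
The evaporator receives (1−α)·1929 of feed at 0.774 water and removes 0.520 of that water:
0.520×0.774×(1−α)×1929 = 425.71
(1−α) = 425.71/776.38 = 0.5483;  α = 0.4517.
Bypass flow = 0.4517×1929 = 871.28 t/h.

871.3 t/h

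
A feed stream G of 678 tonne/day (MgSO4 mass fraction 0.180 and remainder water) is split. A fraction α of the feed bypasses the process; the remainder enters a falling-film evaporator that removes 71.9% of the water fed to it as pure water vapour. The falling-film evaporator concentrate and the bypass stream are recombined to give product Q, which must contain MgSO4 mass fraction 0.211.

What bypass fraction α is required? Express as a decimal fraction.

0.751

All 678×0.180 = 122.04 tonne/day of MgSO4 reaches Q, so Q = 122.04/0.211 = 578.39 tonne/day and vapour = 99.611 tonne/day.
The evaporator receives (1−α)·678 of feed at 0.820 water and removes 0.719 of that water:
0.719×0.820×(1−α)×678 = 99.611
(1−α) = 99.611/399.74 = 0.2492;  α = 0.7508.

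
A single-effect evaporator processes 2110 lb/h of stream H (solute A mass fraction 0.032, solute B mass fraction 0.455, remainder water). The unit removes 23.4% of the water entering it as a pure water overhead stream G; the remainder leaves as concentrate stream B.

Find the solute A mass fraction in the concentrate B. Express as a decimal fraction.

solute A is not removed: 2110×0.032 = 67.52 lb/h of solute A enters B.
water entering = 2110×0.513 = 1082.4 lb/h; overhead removed = 0.234×1082.4 = 253.29 lb/h.
Concentrate = 2110 − 253.29 = 1856.7 lb/h.
Mass fraction = 67.52/1856.7 = 0.036.

0.036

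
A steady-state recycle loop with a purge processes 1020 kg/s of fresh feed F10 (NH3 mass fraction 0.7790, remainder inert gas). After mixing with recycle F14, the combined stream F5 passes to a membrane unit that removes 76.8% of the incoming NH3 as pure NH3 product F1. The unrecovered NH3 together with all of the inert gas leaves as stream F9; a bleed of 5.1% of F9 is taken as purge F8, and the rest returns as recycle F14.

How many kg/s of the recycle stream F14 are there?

inert gas enters only via F10 and leaves only via the purge: 1020×0.221 = 0.051×(inert gas in F9), and the membrane unit passes all inert gas, so inert gas in F5 = inert gas in F9 = 4420 kg/s.
NH3 in F5: m_A = 1020×0.779 + (1−0.051)·(1−0.768)·m_A, so m_A = 794.58/0.7798 = 1018.9 kg/s.
F9 = (1−0.768)×1018.9 + 4420 = 4656.4 kg/s.
Recycle F14 = (1−0.051)×4656.4 = 4418.9 kg/s.

4419 kg/s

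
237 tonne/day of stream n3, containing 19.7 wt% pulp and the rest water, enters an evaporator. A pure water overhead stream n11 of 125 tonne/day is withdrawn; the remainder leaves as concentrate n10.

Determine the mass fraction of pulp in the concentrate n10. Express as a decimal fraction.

0.417

pulp is not removed: 237×0.197 = 46.689 tonne/day of pulp enters n10.
Concentrate = 237 − 125 = 112 tonne/day.
Mass fraction = 46.689/112 = 0.417.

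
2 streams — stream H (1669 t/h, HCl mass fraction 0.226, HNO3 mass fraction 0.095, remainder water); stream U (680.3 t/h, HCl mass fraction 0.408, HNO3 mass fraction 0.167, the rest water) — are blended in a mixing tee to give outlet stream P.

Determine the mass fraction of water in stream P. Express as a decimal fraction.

Total flow out = 1669 + 680.3 = 2349.3 t/h.
water in = 1669×0.679 + 680.3×0.425 = 1422.4 t/h.
water mass fraction in P = 1422.4/2349.3 = 0.605.

0.605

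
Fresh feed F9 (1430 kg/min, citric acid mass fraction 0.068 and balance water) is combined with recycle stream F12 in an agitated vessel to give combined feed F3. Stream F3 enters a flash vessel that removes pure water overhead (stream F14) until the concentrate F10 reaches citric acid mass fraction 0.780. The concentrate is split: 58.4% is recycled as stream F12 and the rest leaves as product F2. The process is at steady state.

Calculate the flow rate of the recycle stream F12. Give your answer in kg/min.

Overall citric acid balance (none leaves overhead): citric acid in fresh feed = citric acid in product, i.e. 1430×0.068 = (1−0.584)·F10·0.780.
F10 = 97.24/(0.780×0.416) = 299.68 kg/min.
Recycle F12 = 0.584×299.68 = 175.01 kg/min.

175 kg/min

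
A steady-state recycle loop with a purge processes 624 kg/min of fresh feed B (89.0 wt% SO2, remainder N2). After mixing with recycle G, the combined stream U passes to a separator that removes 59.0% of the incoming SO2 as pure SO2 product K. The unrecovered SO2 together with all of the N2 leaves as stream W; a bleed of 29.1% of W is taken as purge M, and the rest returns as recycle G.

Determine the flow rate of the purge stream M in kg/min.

N2 enters only via B and leaves only via the purge: 624×0.110 = 0.291×(N2 in W), and the separator passes all N2, so N2 in U = N2 in W = 235.88 kg/min.
SO2 in U: m_A = 624×0.890 + (1−0.291)·(1−0.590)·m_A, so m_A = 555.36/0.7093 = 782.96 kg/min.
W = (1−0.590)×782.96 + 235.88 = 556.89 kg/min.
Purge M = 0.291×556.89 = 162.05 kg/min.

162.1 kg/min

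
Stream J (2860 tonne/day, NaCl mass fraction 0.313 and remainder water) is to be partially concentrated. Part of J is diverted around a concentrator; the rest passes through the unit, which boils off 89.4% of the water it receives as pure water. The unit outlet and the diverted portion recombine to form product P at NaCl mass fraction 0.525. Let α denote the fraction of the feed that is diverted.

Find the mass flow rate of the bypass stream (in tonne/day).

979.6 tonne/day

All 2860×0.313 = 895.18 tonne/day of NaCl reaches P, so P = 895.18/0.525 = 1705.1 tonne/day and vapour = 1154.9 tonne/day.
The evaporator receives (1−α)·2860 of feed at 0.687 water and removes 0.894 of that water:
0.894×0.687×(1−α)×2860 = 1154.9
(1−α) = 1154.9/1756.5 = 0.6575;  α = 0.3425.
Bypass flow = 0.3425×2860 = 979.61 tonne/day.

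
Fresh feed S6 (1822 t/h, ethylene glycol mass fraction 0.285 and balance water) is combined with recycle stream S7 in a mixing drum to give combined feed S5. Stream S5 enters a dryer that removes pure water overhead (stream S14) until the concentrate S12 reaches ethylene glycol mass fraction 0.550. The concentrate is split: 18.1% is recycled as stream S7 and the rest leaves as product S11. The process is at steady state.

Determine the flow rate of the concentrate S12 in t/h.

1153 t/h

Overall ethylene glycol balance (none leaves overhead): ethylene glycol in fresh feed = ethylene glycol in product, i.e. 1822×0.285 = (1−0.181)·S12·0.550.
S12 = 519.27/(0.550×0.819) = 1152.8 t/h.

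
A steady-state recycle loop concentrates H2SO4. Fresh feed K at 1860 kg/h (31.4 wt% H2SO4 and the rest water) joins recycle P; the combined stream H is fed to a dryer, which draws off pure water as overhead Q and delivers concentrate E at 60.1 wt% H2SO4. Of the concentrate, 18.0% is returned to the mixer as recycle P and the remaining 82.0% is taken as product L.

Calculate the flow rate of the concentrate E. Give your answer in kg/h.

1185 kg/h

Overall H2SO4 balance (none leaves overhead): H2SO4 in fresh feed = H2SO4 in product, i.e. 1860×0.314 = (1−0.180)·E·0.601.
E = 584.04/(0.601×0.820) = 1185.1 kg/h.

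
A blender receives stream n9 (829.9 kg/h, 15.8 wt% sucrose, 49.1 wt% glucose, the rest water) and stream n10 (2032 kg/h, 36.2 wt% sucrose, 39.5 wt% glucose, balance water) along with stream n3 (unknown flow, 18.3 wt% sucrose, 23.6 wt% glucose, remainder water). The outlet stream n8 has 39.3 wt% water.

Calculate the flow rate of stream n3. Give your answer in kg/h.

1807 kg/h

Let n3 be the unknown flow. Total out = 2861.9 + n3.
water balance: 785.07 + 0.581·n3 = 0.393·(2861.9 + n3)
(0.581 − 0.393)·n3 = 0.393×2861.9 − 785.07 = 339.66
n3 = 339.66 / 0.188 = 1806.7 kg/h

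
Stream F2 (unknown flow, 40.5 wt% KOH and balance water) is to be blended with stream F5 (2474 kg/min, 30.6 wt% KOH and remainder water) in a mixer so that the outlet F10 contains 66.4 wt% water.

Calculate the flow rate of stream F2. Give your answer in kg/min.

Let F2 be the unknown flow. Total out = 2474 + F2.
water balance: 1717 + 0.595·F2 = 0.664·(2474 + F2)
(0.595 − 0.664)·F2 = 0.664×2474 − 1717 = -74.22
F2 = -74.22 / -0.069 = 1075.7 kg/min

1076 kg/min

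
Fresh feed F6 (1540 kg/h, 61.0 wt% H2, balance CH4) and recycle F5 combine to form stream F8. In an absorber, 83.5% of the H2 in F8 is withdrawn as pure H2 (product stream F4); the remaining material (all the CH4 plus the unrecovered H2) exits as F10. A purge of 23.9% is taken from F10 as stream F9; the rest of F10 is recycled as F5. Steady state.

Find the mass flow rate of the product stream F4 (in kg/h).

897 kg/h

H2 in F8: m_A = 1540×0.610 + (1−0.239)·(1−0.835)·m_A, so m_A = 939.4/0.8744 = 1074.3 kg/h.
Product F4 = 0.835×1074.3 = 897.04 kg/h.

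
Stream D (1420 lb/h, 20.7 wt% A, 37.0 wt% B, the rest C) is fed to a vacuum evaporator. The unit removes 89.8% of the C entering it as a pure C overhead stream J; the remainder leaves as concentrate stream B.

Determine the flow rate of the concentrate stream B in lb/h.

C entering = 1420×0.423 = 600.66 lb/h; overhead removed = 0.898×600.66 = 539.39 lb/h.
Concentrate = 1420 − 539.39 = 880.61 lb/h.

880.6 lb/h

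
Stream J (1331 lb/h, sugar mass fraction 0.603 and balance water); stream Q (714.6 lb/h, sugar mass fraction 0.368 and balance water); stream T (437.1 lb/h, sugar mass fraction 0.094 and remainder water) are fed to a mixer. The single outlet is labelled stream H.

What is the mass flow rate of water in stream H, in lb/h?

1376 lb/h

water out = water in = 1331×0.397 + 714.6×0.632 + 437.1×0.906 = 1376 lb/h.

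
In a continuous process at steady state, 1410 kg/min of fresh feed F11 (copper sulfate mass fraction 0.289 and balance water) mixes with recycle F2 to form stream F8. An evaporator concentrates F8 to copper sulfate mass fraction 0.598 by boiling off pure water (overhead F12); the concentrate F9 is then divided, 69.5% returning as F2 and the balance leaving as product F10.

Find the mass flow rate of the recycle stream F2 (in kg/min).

Overall copper sulfate balance (none leaves overhead): copper sulfate in fresh feed = copper sulfate in product, i.e. 1410×0.289 = (1−0.695)·F9·0.598.
F9 = 407.49/(0.598×0.305) = 2234.2 kg/min.
Recycle F2 = 0.695×2234.2 = 1552.7 kg/min.

1553 kg/min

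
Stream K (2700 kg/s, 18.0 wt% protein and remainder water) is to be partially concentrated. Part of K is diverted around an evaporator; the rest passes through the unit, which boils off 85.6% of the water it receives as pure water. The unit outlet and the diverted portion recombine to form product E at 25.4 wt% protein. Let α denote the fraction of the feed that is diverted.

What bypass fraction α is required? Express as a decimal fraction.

All 2700×0.180 = 486 kg/s of protein reaches E, so E = 486/0.254 = 1913.4 kg/s and vapour = 786.61 kg/s.
The evaporator receives (1−α)·2700 of feed at 0.820 water and removes 0.856 of that water:
0.856×0.820×(1−α)×2700 = 786.61
(1−α) = 786.61/1895.2 = 0.4151;  α = 0.5849.

0.585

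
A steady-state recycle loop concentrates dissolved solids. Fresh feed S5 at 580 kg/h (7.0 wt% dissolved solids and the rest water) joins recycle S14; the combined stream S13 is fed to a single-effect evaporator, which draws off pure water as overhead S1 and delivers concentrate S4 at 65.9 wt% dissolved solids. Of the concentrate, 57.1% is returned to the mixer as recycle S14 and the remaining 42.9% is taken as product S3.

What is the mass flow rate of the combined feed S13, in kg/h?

662 kg/h

Overall dissolved solids balance (none leaves overhead): dissolved solids in fresh feed = dissolved solids in product, i.e. 580×0.070 = (1−0.571)·S4·0.659.
S4 = 40.6/(0.659×0.429) = 143.61 kg/h.
Recycle S14 = 0.571×143.61 = 82.001 kg/h.
Combined feed S13 = 580 + 82.001 = 662 kg/h.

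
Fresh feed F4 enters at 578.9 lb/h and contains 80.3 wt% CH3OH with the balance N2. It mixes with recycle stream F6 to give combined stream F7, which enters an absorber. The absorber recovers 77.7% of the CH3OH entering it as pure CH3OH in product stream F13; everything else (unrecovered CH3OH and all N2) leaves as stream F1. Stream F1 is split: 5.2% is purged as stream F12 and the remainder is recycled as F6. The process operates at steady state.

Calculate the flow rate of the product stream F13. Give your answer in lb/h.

458 lb/h

CH3OH in F7: m_A = 578.9×0.803 + (1−0.052)·(1−0.777)·m_A, so m_A = 464.86/0.7886 = 589.47 lb/h.
Product F13 = 0.777×589.47 = 458.02 lb/h.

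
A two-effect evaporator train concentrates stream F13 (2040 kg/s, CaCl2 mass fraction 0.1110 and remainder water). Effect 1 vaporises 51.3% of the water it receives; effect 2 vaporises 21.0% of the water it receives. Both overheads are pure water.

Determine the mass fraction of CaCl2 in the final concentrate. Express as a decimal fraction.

water in feed = 2040×0.889 = 1813.6 kg/s.
After stage 1: water left = (1−0.513)×1813.6 = 883.2; stream total = 1109.6 kg/s.
After stage 2: water left = (1−0.210)×883.2 = 697.73; final concentrate = 924.17 kg/s.
CaCl2 fraction = 226.44/924.17 = 0.2450.

0.2450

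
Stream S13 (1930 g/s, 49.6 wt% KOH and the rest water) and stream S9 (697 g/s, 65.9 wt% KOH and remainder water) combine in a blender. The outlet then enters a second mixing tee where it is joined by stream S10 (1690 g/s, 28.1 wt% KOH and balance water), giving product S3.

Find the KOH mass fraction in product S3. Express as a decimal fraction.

Overall, product flow = 4317 g/s.
KOH in = 1930×0.496 + 697×0.659 + 1690×0.281 = 1891.5 g/s.
KOH fraction in S3 = 0.438.

0.438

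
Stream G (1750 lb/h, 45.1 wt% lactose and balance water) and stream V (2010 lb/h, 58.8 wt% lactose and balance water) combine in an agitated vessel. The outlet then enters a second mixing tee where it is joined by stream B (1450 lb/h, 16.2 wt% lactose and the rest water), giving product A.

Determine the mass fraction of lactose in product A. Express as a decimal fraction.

Overall, product flow = 5210 lb/h.
lactose in = 1750×0.451 + 2010×0.588 + 1450×0.162 = 2206 lb/h.
lactose fraction in A = 0.4234.

0.4234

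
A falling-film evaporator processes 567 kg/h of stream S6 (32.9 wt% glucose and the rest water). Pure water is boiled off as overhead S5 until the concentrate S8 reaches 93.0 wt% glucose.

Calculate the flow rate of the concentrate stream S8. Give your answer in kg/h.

200.6 kg/h

glucose is conserved: 567×0.329 = 186.54 kg/h all reports to the concentrate.
Concentrate = 186.54/(target fraction) = 200.58 kg/h.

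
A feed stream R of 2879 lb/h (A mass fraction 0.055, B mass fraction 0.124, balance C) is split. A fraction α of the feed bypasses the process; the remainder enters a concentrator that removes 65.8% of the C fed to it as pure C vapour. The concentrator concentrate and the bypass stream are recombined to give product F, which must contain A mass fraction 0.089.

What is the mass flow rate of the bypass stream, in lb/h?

843.1 lb/h

All 2879×0.055 = 158.34 lb/h of A reaches F, so F = 158.34/0.089 = 1779.2 lb/h and vapour = 1099.8 lb/h.
The evaporator receives (1−α)·2879 of feed at 0.821 C and removes 0.658 of that C:
0.658×0.821×(1−α)×2879 = 1099.8
(1−α) = 1099.8/1555.3 = 0.7072;  α = 0.2928.
Bypass flow = 0.2928×2879 = 843.08 lb/h.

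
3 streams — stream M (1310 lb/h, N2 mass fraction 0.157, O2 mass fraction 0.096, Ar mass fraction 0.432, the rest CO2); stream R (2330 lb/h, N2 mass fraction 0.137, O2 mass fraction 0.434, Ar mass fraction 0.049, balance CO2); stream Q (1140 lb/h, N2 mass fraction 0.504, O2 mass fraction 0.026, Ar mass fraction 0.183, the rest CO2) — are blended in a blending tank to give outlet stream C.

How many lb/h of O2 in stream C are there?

O2 out = O2 in = 1310×0.096 + 2330×0.434 + 1140×0.026 = 1166.6 lb/h.

1167 lb/h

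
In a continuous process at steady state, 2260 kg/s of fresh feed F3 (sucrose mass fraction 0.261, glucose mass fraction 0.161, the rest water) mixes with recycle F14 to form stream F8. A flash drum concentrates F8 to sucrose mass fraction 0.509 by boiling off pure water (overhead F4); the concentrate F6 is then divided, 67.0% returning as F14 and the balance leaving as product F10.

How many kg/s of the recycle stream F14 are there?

2353 kg/s

Overall sucrose balance (none leaves overhead): sucrose in fresh feed = sucrose in product, i.e. 2260×0.261 = (1−0.670)·F6·0.509.
F6 = 589.86/(0.509×0.330) = 3511.7 kg/s.
Recycle F14 = 0.670×3511.7 = 2352.8 kg/s.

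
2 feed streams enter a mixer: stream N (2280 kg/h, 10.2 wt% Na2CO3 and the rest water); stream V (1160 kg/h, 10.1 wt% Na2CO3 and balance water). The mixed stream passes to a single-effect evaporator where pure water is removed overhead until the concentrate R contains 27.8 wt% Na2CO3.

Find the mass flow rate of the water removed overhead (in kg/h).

Na2CO3 entering = 2280×0.102 + 1160×0.101 = 349.72 kg/h.
All Na2CO3 reports to R, so R = 349.72/0.278 = 1258 kg/h.
Total feed = 3440 kg/h; overhead = 3440 − 1258 = 2182 kg/h.

2182 kg/h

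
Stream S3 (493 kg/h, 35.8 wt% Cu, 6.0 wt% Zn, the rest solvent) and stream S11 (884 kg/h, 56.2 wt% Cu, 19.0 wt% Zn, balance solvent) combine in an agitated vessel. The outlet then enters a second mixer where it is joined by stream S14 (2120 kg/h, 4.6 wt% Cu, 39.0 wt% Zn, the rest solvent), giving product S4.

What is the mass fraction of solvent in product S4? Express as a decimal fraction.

0.4867

Overall, product flow = 3497 kg/h.
solvent in = 493×0.582 + 884×0.248 + 2120×0.564 = 1701.8 kg/h.
solvent fraction in S4 = 0.4867.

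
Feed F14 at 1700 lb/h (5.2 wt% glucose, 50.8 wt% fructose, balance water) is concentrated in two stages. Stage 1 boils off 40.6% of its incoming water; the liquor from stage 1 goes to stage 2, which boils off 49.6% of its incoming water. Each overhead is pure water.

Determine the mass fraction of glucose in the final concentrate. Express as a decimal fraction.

water in feed = 1700×0.440 = 748 lb/h.
After stage 1: water left = (1−0.406)×748 = 444.31; stream total = 1396.3 lb/h.
After stage 2: water left = (1−0.496)×444.31 = 223.93; final concentrate = 1175.9 lb/h.
glucose fraction = 88.4/1175.9 = 0.075.

0.075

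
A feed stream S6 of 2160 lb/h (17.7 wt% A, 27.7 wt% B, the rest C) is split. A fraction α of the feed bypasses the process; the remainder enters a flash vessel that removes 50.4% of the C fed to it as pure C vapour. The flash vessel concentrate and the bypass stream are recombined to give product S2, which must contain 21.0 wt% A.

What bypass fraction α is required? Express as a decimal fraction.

0.429

All 2160×0.177 = 382.32 lb/h of A reaches S2, so S2 = 382.32/0.210 = 1820.6 lb/h and vapour = 339.43 lb/h.
The evaporator receives (1−α)·2160 of feed at 0.546 C and removes 0.504 of that C:
0.504×0.546×(1−α)×2160 = 339.43
(1−α) = 339.43/594.4 = 0.5710;  α = 0.4290.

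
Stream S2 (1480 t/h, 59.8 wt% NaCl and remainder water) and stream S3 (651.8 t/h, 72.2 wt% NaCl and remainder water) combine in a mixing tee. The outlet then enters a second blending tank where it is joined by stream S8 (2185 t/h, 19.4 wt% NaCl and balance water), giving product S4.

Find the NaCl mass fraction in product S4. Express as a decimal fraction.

Overall, product flow = 4316.8 t/h.
NaCl in = 1480×0.598 + 651.8×0.722 + 2185×0.194 = 1779.5 t/h.
NaCl fraction in S4 = 0.412.

0.412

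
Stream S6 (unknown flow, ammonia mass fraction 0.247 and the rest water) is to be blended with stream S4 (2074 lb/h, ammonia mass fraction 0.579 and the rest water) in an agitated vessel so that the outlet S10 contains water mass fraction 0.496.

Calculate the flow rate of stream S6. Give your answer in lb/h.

605.3 lb/h

Let S6 be the unknown flow. Total out = 2074 + S6.
water balance: 873.15 + 0.753·S6 = 0.496·(2074 + S6)
(0.753 − 0.496)·S6 = 0.496×2074 − 873.15 = 155.55
S6 = 155.55 / 0.257 = 605.25 lb/h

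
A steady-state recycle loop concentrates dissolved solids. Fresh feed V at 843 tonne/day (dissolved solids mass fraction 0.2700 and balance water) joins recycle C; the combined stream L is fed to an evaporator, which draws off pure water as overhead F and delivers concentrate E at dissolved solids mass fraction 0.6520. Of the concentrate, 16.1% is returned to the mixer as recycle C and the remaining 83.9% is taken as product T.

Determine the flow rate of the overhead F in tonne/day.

493.9 tonne/day

Overall dissolved solids balance (none leaves overhead): dissolved solids in fresh feed = dissolved solids in product, i.e. 843×0.270 = (1−0.161)·E·0.652.
E = 227.61/(0.652×0.839) = 416.08 tonne/day.
Recycle C = 0.161×416.08 = 66.99 tonne/day.
Combined feed L = 843 + 66.99 = 909.99 tonne/day.
Overhead F = L − E = 909.99 − 416.08 = 493.9 tonne/day.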